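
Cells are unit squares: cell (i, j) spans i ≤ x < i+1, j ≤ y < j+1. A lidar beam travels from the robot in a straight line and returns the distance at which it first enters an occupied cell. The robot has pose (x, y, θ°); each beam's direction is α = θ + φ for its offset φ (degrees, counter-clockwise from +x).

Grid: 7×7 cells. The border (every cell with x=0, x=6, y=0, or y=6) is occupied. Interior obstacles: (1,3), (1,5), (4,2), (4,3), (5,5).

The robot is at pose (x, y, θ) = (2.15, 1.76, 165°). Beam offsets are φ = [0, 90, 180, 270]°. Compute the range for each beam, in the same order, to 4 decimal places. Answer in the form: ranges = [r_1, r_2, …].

ranges = [1.1906, 0.7868, 2.9364, 4.3896]

beam 1: φ=0°, α=165°
  d=(-0.9659,0.2588)  start (2,1)  tX=0.1553 tY=0.9273  stride 1/|dx|=1.0353 1/|dy|=3.8637
    cross x-line → (1,1), t=0.1553
    cross y-line → (1,2), t=0.9273
    cross x-line → (0,2), t=1.1906 (wall)
  → r_1 = 1.1906
beam 2: φ=90°, α=255°
  d=(-0.2588,-0.9659)  start (2,1)  tX=0.5796 tY=0.7868  stride 1/|dx|=3.8637 1/|dy|=1.0353
    cross x-line → (1,1), t=0.5796
    cross y-line → (1,0), t=0.7868 (wall)
  → r_2 = 0.7868
beam 3: φ=180°, α=345°
  d=(0.9659,-0.2588)  start (2,1)  tX=0.8800 tY=2.9364  stride 1/|dx|=1.0353 1/|dy|=3.8637
    cross x-line → (3,1), t=0.8800
    cross x-line → (4,1), t=1.9153
    cross y-line → (4,0), t=2.9364 (wall)
  → r_3 = 2.9364
beam 4: φ=270°, α=75°
  d=(0.2588,0.9659)  start (2,1)  tX=3.2841 tY=0.2485  stride 1/|dx|=3.8637 1/|dy|=1.0353
    cross y-line → (2,2), t=0.2485
    cross y-line → (2,3), t=1.2837
    cross y-line → (2,4), t=2.3190
    cross x-line → (3,4), t=3.2841
    cross y-line → (3,5), t=3.3543
    cross y-line → (3,6), t=4.3896 (wall)
  → r_4 = 4.3896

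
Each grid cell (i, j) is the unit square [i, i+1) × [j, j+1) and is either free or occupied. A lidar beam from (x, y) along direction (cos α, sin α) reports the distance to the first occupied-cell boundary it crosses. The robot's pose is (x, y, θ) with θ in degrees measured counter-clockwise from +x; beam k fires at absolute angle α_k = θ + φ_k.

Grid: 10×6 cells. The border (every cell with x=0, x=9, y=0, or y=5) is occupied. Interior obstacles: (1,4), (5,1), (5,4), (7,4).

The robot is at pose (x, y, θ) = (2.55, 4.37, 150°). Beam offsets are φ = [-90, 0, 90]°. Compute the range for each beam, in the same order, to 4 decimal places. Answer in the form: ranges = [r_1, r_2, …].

ranges = [0.7275, 0.6351, 3.1000]

beam 1: φ=-90°, α=60°
  cosα=0.5000 sinα=0.8660 | (2,4) | tMaxX 0.9000 tMaxY 0.7275 | tΔX 2.0000 tΔY 1.1547
    t=0.7275 [y] (2,5) — stop
  → r_1 = 0.7275
beam 2: φ=0°, α=150°
  cosα=-0.8660 sinα=0.5000 | (2,4) | tMaxX 0.6351 tMaxY 1.2600 | tΔX 1.1547 tΔY 2.0000
    t=0.6351 [x] (1,4) — stop
  → r_2 = 0.6351
beam 3: φ=90°, α=240°
  cosα=-0.5000 sinα=-0.8660 | (2,4) | tMaxX 1.1000 tMaxY 0.4272 | tΔX 2.0000 tΔY 1.1547
    t=0.4272 [y] (2,3)
    t=1.1000 [x] (1,3)
    t=1.5819 [y] (1,2)
    t=2.7366 [y] (1,1)
    t=3.1000 [x] (0,1) — stop
  → r_3 = 3.1000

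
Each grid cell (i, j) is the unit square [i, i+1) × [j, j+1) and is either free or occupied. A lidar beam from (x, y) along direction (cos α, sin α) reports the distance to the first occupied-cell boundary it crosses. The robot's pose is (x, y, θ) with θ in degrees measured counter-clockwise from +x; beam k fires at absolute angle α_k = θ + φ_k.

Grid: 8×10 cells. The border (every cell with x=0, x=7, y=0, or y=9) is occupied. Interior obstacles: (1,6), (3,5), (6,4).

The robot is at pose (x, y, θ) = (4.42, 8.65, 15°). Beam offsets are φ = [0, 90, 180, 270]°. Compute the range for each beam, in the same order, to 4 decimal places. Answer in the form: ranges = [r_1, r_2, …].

ranges = [1.3523, 0.3623, 3.5406, 7.9199]

beam 1: φ=0°, α=15°
  direction (0.9659, 0.2588); cell (4,8); t to first gridline: x 0.6005, y 1.3523 (then +1.0353 / +3.8637)
    (5,8) via x @ 0.6005
    (5,9) via y @ 1.3523  # hit
  → r_1 = 1.3523
beam 2: φ=90°, α=105°
  direction (-0.2588, 0.9659); cell (4,8); t to first gridline: x 1.6228, y 0.3623 (then +3.8637 / +1.0353)
    (4,9) via y @ 0.3623  # hit
  → r_2 = 0.3623
beam 3: φ=180°, α=195°
  direction (-0.9659, -0.2588); cell (4,8); t to first gridline: x 0.4348, y 2.5114 (then +1.0353 / +3.8637)
    (3,8) via x @ 0.4348
    (2,8) via x @ 1.4701
    (1,8) via x @ 2.5054
    (1,7) via y @ 2.5114
    (0,7) via x @ 3.5406  # hit
  → r_3 = 3.5406
beam 4: φ=270°, α=285°
  direction (0.2588, -0.9659); cell (4,8); t to first gridline: x 2.2409, y 0.6729 (then +3.8637 / +1.0353)
    (4,7) via y @ 0.6729
    (4,6) via y @ 1.7082
    (5,6) via x @ 2.2409
    (5,5) via y @ 2.7435
    (5,4) via y @ 3.7788
    (5,3) via y @ 4.8140
    (5,2) via y @ 5.8493
    (6,2) via x @ 6.1047
    (6,1) via y @ 6.8846
    (6,0) via y @ 7.9199  # hit
  → r_4 = 7.9199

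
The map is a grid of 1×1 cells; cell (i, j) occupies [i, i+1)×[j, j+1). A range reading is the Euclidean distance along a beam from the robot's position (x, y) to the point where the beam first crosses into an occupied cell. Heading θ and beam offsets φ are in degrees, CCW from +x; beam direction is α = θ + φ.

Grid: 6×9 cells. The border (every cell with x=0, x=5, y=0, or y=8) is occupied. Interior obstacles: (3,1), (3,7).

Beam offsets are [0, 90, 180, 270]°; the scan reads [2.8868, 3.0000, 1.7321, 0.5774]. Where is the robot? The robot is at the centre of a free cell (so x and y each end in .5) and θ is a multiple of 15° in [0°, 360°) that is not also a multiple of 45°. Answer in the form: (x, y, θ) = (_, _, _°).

Enumerate (i+0.5, j+0.5, θ) over the 26 free cells and 16 admissible headings. For each, cast all 4 beams and compare to the given ranges.
  (4.5, 7.5, 195°): beam 1 = 0.5176 ≠ 2.8868 ✗
  (4.5, 2.5, 255°): beam 1 = 1.5529 ≠ 2.8868 ✗
  (2.5, 6.5, 75°): beam 1 = 1.5529 ≠ 2.8868 ✗
  …
  (3.5, 6.5, 210°): r_1=2.8868, r_2=3.0000, r_3=1.7321, r_4=0.5774 — all match ✓
Unique over the lattice → pose = (3.5, 6.5, 210°).

(x, y, θ) = (3.5, 6.5, 210°)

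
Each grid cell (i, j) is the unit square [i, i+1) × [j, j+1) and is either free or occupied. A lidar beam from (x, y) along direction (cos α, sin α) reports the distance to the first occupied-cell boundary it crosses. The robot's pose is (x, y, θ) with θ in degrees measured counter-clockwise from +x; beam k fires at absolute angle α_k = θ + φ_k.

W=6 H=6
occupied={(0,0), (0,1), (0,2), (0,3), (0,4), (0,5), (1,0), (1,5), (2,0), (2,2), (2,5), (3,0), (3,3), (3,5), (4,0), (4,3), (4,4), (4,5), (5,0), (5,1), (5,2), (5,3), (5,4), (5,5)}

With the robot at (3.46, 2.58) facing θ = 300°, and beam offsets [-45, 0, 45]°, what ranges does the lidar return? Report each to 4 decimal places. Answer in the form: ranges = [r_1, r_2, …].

beam 1: φ=-45°, α=255°
  direction (-0.2588, -0.9659); cell (3,2); t to first gridline: x 1.7773, y 0.6005 (then +3.8637 / +1.0353)
    (3,1) via y @ 0.6005
    (3,0) via y @ 1.6357  # hit
  → r_1 = 1.6357
beam 2: φ=0°, α=300°
  direction (0.5000, -0.8660); cell (3,2); t to first gridline: x 1.0800, y 0.6697 (then +2.0000 / +1.1547)
    (3,1) via y @ 0.6697
    (4,1) via x @ 1.0800
    (4,0) via y @ 1.8244  # hit
  → r_2 = 1.8244
beam 3: φ=45°, α=345°
  direction (0.9659, -0.2588); cell (3,2); t to first gridline: x 0.5590, y 2.2409 (then +1.0353 / +3.8637)
    (4,2) via x @ 0.5590
    (5,2) via x @ 1.5943  # hit
  → r_3 = 1.5943

ranges = [1.6357, 1.8244, 1.5943]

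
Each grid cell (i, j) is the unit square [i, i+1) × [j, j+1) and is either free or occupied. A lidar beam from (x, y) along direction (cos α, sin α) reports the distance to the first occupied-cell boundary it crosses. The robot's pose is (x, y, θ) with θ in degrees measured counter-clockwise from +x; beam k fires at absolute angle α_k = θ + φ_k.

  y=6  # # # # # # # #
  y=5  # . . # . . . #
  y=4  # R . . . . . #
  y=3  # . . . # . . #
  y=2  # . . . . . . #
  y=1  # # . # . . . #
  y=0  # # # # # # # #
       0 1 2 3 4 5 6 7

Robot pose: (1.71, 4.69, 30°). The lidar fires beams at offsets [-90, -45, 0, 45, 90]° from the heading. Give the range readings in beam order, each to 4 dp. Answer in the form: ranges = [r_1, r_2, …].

ranges = [3.1061, 2.6660, 1.4896, 1.3562, 1.4200]

beam 1: φ=-90°, α=300°
  d=(0.5000,-0.8660)  start (1,4)  tX=0.5800 tY=0.7967  stride 1/|dx|=2.0000 1/|dy|=1.1547
    cross x-line → (2,4), t=0.5800
    cross y-line → (2,3), t=0.7967
    cross y-line → (2,2), t=1.9514
    cross x-line → (3,2), t=2.5800
    cross y-line → (3,1), t=3.1061 (wall)
  → r_1 = 3.1061
beam 2: φ=-45°, α=345°
  d=(0.9659,-0.2588)  start (1,4)  tX=0.3002 tY=2.6660  stride 1/|dx|=1.0353 1/|dy|=3.8637
    cross x-line → (2,4), t=0.3002
    cross x-line → (3,4), t=1.3355
    cross x-line → (4,4), t=2.3708
    cross y-line → (4,3), t=2.6660 (wall)
  → r_2 = 2.6660
beam 3: φ=0°, α=30°
  d=(0.8660,0.5000)  start (1,4)  tX=0.3349 tY=0.6200  stride 1/|dx|=1.1547 1/|dy|=2.0000
    cross x-line → (2,4), t=0.3349
    cross y-line → (2,5), t=0.6200
    cross x-line → (3,5), t=1.4896 (wall)
  → r_3 = 1.4896
beam 4: φ=45°, α=75°
  d=(0.2588,0.9659)  start (1,4)  tX=1.1205 tY=0.3209  stride 1/|dx|=3.8637 1/|dy|=1.0353
    cross y-line → (1,5), t=0.3209
    cross x-line → (2,5), t=1.1205
    cross y-line → (2,6), t=1.3562 (wall)
  → r_4 = 1.3562
beam 5: φ=90°, α=120°
  d=(-0.5000,0.8660)  start (1,4)  tX=1.4200 tY=0.3580  stride 1/|dx|=2.0000 1/|dy|=1.1547
    cross y-line → (1,5), t=0.3580
    cross x-line → (0,5), t=1.4200 (wall)
  → r_5 = 1.4200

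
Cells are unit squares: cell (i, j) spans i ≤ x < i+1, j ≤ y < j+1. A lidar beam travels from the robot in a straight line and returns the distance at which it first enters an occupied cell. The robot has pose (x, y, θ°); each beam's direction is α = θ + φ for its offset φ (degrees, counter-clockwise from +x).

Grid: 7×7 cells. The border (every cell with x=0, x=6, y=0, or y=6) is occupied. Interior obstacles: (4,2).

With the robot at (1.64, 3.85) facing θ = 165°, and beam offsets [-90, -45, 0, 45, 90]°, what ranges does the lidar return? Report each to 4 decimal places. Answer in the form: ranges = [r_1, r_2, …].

ranges = [2.2258, 1.2800, 0.6626, 0.7390, 2.4728]

beam 1: φ=-90°, α=75°
  direction (0.2588, 0.9659); cell (1,3); t to first gridline: x 1.3909, y 0.1553 (then +3.8637 / +1.0353)
    (1,4) via y @ 0.1553
    (1,5) via y @ 1.1906
    (2,5) via x @ 1.3909
    (2,6) via y @ 2.2258  # hit
  → r_1 = 2.2258
beam 2: φ=-45°, α=120°
  direction (-0.5000, 0.8660); cell (1,3); t to first gridline: x 1.2800, y 0.1732 (then +2.0000 / +1.1547)
    (1,4) via y @ 0.1732
    (0,4) via x @ 1.2800  # hit
  → r_2 = 1.2800
beam 3: φ=0°, α=165°
  direction (-0.9659, 0.2588); cell (1,3); t to first gridline: x 0.6626, y 0.5796 (then +1.0353 / +3.8637)
    (1,4) via y @ 0.5796
    (0,4) via x @ 0.6626  # hit
  → r_3 = 0.6626
beam 4: φ=45°, α=210°
  direction (-0.8660, -0.5000); cell (1,3); t to first gridline: x 0.7390, y 1.7000 (then +1.1547 / +2.0000)
    (0,3) via x @ 0.7390  # hit
  → r_4 = 0.7390
beam 5: φ=90°, α=255°
  direction (-0.2588, -0.9659); cell (1,3); t to first gridline: x 2.4728, y 0.8800 (then +3.8637 / +1.0353)
    (1,2) via y @ 0.8800
    (1,1) via y @ 1.9153
    (0,1) via x @ 2.4728  # hit
  → r_5 = 2.4728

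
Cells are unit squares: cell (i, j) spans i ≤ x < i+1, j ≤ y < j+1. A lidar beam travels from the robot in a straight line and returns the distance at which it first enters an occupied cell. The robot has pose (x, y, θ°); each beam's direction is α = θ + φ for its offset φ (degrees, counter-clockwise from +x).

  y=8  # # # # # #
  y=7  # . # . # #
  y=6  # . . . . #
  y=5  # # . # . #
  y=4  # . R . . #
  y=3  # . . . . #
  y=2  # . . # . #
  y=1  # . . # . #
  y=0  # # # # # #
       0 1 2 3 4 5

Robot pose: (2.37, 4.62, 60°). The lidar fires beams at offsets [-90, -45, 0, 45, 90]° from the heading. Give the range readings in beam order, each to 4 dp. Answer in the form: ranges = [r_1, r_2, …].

ranges = [3.0369, 1.4682, 1.2600, 3.4992, 0.7600]

beam 1: φ=-90°, α=330°
  dir = (cos 330°, sin 330°) = (0.8660, -0.5000); from cell (2,4)
  next x-line at t=0.7275, next y-line at t=1.2400; Δt_x=1.1547, Δt_y=2.0000
    x: enter (3,4) at t=0.7275
    y: enter (3,3) at t=1.2400
    x: enter (4,3) at t=1.8822
    x: enter (5,3) at t=3.0369 ← occupied
  → r_1 = 3.0369
beam 2: φ=-45°, α=15°
  dir = (cos 15°, sin 15°) = (0.9659, 0.2588); from cell (2,4)
  next x-line at t=0.6522, next y-line at t=1.4682; Δt_x=1.0353, Δt_y=3.8637
    x: enter (3,4) at t=0.6522
    y: enter (3,5) at t=1.4682 ← occupied
  → r_2 = 1.4682
beam 3: φ=0°, α=60°
  dir = (cos 60°, sin 60°) = (0.5000, 0.8660); from cell (2,4)
  next x-line at t=1.2600, next y-line at t=0.4388; Δt_x=2.0000, Δt_y=1.1547
    y: enter (2,5) at t=0.4388
    x: enter (3,5) at t=1.2600 ← occupied
  → r_3 = 1.2600
beam 4: φ=45°, α=105°
  dir = (cos 105°, sin 105°) = (-0.2588, 0.9659); from cell (2,4)
  next x-line at t=1.4296, next y-line at t=0.3934; Δt_x=3.8637, Δt_y=1.0353
    y: enter (2,5) at t=0.3934
    y: enter (2,6) at t=1.4287
    x: enter (1,6) at t=1.4296
    y: enter (1,7) at t=2.4640
    y: enter (1,8) at t=3.4992 ← occupied
  → r_4 = 3.4992
beam 5: φ=90°, α=150°
  dir = (cos 150°, sin 150°) = (-0.8660, 0.5000); from cell (2,4)
  next x-line at t=0.4272, next y-line at t=0.7600; Δt_x=1.1547, Δt_y=2.0000
    x: enter (1,4) at t=0.4272
    y: enter (1,5) at t=0.7600 ← occupied
  → r_5 = 0.7600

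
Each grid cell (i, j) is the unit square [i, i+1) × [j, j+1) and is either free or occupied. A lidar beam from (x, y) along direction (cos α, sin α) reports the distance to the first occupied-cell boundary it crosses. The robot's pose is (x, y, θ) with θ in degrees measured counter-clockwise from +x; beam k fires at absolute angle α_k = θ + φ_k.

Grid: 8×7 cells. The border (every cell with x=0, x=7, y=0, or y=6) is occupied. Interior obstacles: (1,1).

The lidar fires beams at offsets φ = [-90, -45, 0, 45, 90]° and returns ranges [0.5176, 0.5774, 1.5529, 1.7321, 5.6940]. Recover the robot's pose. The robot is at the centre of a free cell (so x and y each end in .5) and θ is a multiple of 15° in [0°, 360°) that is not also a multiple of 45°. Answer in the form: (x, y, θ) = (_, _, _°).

(x, y, θ) = (6.5, 4.5, 75°)

The pose lattice has 29·16 = 464 candidates. Test each by forward raycasting.
  (6.5, 5.5, 300°): beam 1 = 6.3509 ≠ 0.5176 ✗
  (6.5, 5.5, 150°): beam 1 = 0.5774 ≠ 0.5176 ✗
  (3.5, 1.5, 60°): beam 1 = 1.0000 ≠ 0.5176 ✗
  (6.5, 4.5, 240°): beam 1 = 3.0000 ≠ 0.5176 ✗
  (2.5, 5.5, 300°): beam 1 = 1.7321 ≠ 0.5176 ✗
  …
  (6.5, 4.5, 75°): r_1=0.5176, r_2=0.5774, r_3=1.5529, r_4=1.7321, r_5=5.6940 — all match ✓
Only this pose fits every beam.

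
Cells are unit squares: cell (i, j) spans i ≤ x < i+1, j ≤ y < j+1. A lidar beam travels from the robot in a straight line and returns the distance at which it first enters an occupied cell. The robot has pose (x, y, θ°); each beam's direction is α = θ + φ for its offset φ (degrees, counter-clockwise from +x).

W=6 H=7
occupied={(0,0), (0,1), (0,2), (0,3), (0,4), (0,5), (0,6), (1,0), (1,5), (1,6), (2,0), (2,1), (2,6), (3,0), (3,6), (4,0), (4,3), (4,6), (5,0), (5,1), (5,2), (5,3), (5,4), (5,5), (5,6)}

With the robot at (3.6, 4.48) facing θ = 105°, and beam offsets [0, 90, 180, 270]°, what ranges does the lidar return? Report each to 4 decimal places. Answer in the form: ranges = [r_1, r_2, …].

beam 1: φ=0°, α=105°
  direction (-0.2588, 0.9659); cell (3,4); t to first gridline: x 2.3182, y 0.5383 (then +3.8637 / +1.0353)
    (3,5) via y @ 0.5383
    (3,6) via y @ 1.5736  # hit
  → r_1 = 1.5736
beam 2: φ=90°, α=195°
  direction (-0.9659, -0.2588); cell (3,4); t to first gridline: x 0.6212, y 1.8546 (then +1.0353 / +3.8637)
    (2,4) via x @ 0.6212
    (1,4) via x @ 1.6564
    (1,3) via y @ 1.8546
    (0,3) via x @ 2.6917  # hit
  → r_2 = 2.6917
beam 3: φ=180°, α=285°
  direction (0.2588, -0.9659); cell (3,4); t to first gridline: x 1.5455, y 0.4969 (then +3.8637 / +1.0353)
    (3,3) via y @ 0.4969
    (3,2) via y @ 1.5322
    (4,2) via x @ 1.5455
    (4,1) via y @ 2.5675
    (4,0) via y @ 3.6028  # hit
  → r_3 = 3.6028
beam 4: φ=270°, α=15°
  direction (0.9659, 0.2588); cell (3,4); t to first gridline: x 0.4141, y 2.0091 (then +1.0353 / +3.8637)
    (4,4) via x @ 0.4141
    (5,4) via x @ 1.4494  # hit
  → r_4 = 1.4494

ranges = [1.5736, 2.6917, 3.6028, 1.4494]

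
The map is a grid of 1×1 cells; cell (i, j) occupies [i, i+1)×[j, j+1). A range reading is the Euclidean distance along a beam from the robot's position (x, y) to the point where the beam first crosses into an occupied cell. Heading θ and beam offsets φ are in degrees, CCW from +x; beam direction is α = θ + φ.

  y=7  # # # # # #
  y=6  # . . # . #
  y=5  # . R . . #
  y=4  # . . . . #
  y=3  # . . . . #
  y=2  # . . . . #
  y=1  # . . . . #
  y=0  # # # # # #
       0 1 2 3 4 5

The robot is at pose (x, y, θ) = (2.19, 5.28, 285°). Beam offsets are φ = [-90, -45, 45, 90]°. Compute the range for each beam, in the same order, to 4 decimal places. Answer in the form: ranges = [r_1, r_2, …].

beam 1: φ=-90°, α=195°
  direction (-0.9659, -0.2588); cell (2,5); t to first gridline: x 0.1967, y 1.0818 (then +1.0353 / +3.8637)
    (1,5) via x @ 0.1967
    (1,4) via y @ 1.0818
    (0,4) via x @ 1.2320  # hit
  → r_1 = 1.2320
beam 2: φ=-45°, α=240°
  direction (-0.5000, -0.8660); cell (2,5); t to first gridline: x 0.3800, y 0.3233 (then +2.0000 / +1.1547)
    (2,4) via y @ 0.3233
    (1,4) via x @ 0.3800
    (1,3) via y @ 1.4780
    (0,3) via x @ 2.3800  # hit
  → r_2 = 2.3800
beam 3: φ=45°, α=330°
  direction (0.8660, -0.5000); cell (2,5); t to first gridline: x 0.9353, y 0.5600 (then +1.1547 / +2.0000)
    (2,4) via y @ 0.5600
    (3,4) via x @ 0.9353
    (4,4) via x @ 2.0900
    (4,3) via y @ 2.5600
    (5,3) via x @ 3.2447  # hit
  → r_3 = 3.2447
beam 4: φ=90°, α=15°
  direction (0.9659, 0.2588); cell (2,5); t to first gridline: x 0.8386, y 2.7819 (then +1.0353 / +3.8637)
    (3,5) via x @ 0.8386
    (4,5) via x @ 1.8738
    (4,6) via y @ 2.7819
    (5,6) via x @ 2.9091  # hit
  → r_4 = 2.9091

ranges = [1.2320, 2.3800, 3.2447, 2.9091]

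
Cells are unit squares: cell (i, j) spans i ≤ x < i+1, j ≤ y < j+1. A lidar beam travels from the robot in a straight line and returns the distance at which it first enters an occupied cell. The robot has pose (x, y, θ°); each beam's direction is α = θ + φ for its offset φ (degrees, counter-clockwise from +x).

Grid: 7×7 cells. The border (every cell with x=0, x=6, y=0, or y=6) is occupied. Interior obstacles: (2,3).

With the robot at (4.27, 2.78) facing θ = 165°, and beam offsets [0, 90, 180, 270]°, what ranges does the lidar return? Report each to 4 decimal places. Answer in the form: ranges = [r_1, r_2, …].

ranges = [1.3148, 1.8428, 1.7910, 3.3336]

beam 1: φ=0°, α=165°
  d=(-0.9659,0.2588)  start (4,2)  tX=0.2795 tY=0.8500  stride 1/|dx|=1.0353 1/|dy|=3.8637
    cross x-line → (3,2), t=0.2795
    cross y-line → (3,3), t=0.8500
    cross x-line → (2,3), t=1.3148 (wall)
  → r_1 = 1.3148
beam 2: φ=90°, α=255°
  d=(-0.2588,-0.9659)  start (4,2)  tX=1.0432 tY=0.8075  stride 1/|dx|=3.8637 1/|dy|=1.0353
    cross y-line → (4,1), t=0.8075
    cross x-line → (3,1), t=1.0432
    cross y-line → (3,0), t=1.8428 (wall)
  → r_2 = 1.8428
beam 3: φ=180°, α=345°
  d=(0.9659,-0.2588)  start (4,2)  tX=0.7558 tY=3.0137  stride 1/|dx|=1.0353 1/|dy|=3.8637
    cross x-line → (5,2), t=0.7558
    cross x-line → (6,2), t=1.7910 (wall)
  → r_3 = 1.7910
beam 4: φ=270°, α=75°
  d=(0.2588,0.9659)  start (4,2)  tX=2.8205 tY=0.2278  stride 1/|dx|=3.8637 1/|dy|=1.0353
    cross y-line → (4,3), t=0.2278
    cross y-line → (4,4), t=1.2630
    cross y-line → (4,5), t=2.2983
    cross x-line → (5,5), t=2.8205
    cross y-line → (5,6), t=3.3336 (wall)
  → r_4 = 3.3336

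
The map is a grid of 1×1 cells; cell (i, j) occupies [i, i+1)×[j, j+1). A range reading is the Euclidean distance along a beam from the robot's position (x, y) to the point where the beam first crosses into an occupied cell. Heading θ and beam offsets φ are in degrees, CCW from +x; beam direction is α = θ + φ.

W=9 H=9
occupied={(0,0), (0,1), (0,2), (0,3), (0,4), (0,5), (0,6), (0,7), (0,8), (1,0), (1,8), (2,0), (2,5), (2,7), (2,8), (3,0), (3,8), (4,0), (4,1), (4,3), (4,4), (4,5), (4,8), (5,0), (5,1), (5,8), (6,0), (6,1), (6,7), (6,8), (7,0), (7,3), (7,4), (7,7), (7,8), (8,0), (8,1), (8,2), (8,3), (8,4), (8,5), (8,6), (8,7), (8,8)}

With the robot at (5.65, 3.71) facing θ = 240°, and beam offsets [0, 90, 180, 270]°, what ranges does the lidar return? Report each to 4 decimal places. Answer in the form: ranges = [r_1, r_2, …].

ranges = [1.9745, 2.7135, 3.7990, 0.7506]

beam 1: φ=0°, α=240°
  cosα=-0.5000 sinα=-0.8660 | (5,3) | tMaxX 1.3000 tMaxY 0.8198 | tΔX 2.0000 tΔY 1.1547
    t=0.8198 [y] (5,2)
    t=1.3000 [x] (4,2)
    t=1.9745 [y] (4,1) — stop
  → r_1 = 1.9745
beam 2: φ=90°, α=330°
  cosα=0.8660 sinα=-0.5000 | (5,3) | tMaxX 0.4041 tMaxY 1.4200 | tΔX 1.1547 tΔY 2.0000
    t=0.4041 [x] (6,3)
    t=1.4200 [y] (6,2)
    t=1.5588 [x] (7,2)
    t=2.7135 [x] (8,2) — stop
  → r_2 = 2.7135
beam 3: φ=180°, α=60°
  cosα=0.5000 sinα=0.8660 | (5,3) | tMaxX 0.7000 tMaxY 0.3349 | tΔX 2.0000 tΔY 1.1547
    t=0.3349 [y] (5,4)
    t=0.7000 [x] (6,4)
    t=1.4896 [y] (6,5)
    t=2.6443 [y] (6,6)
    t=2.7000 [x] (7,6)
    t=3.7990 [y] (7,7) — stop
  → r_3 = 3.7990
beam 4: φ=270°, α=150°
  cosα=-0.8660 sinα=0.5000 | (5,3) | tMaxX 0.7506 tMaxY 0.5800 | tΔX 1.1547 tΔY 2.0000
    t=0.5800 [y] (5,4)
    t=0.7506 [x] (4,4) — stop
  → r_4 = 0.7506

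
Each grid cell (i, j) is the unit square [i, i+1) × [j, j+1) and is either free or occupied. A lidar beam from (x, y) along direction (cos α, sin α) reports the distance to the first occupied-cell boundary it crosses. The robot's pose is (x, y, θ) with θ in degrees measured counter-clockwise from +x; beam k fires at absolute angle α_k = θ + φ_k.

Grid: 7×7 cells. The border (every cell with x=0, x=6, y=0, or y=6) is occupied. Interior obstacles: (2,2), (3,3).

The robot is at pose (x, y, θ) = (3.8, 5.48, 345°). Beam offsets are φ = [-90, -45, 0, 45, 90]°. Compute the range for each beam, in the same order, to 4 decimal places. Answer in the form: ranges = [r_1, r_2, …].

ranges = [1.5322, 4.4000, 2.2776, 1.0400, 0.5383]

beam 1: φ=-90°, α=255°
  cosα=-0.2588 sinα=-0.9659 | (3,5) | tMaxX 3.0910 tMaxY 0.4969 | tΔX 3.8637 tΔY 1.0353
    t=0.4969 [y] (3,4)
    t=1.5322 [y] (3,3) — stop
  → r_1 = 1.5322
beam 2: φ=-45°, α=300°
  cosα=0.5000 sinα=-0.8660 | (3,5) | tMaxX 0.4000 tMaxY 0.5543 | tΔX 2.0000 tΔY 1.1547
    t=0.4000 [x] (4,5)
    t=0.5543 [y] (4,4)
    t=1.7090 [y] (4,3)
    t=2.4000 [x] (5,3)
    t=2.8637 [y] (5,2)
    t=4.0184 [y] (5,1)
    t=4.4000 [x] (6,1) — stop
  → r_2 = 4.4000
beam 3: φ=0°, α=345°
  cosα=0.9659 sinα=-0.2588 | (3,5) | tMaxX 0.2071 tMaxY 1.8546 | tΔX 1.0353 tΔY 3.8637
    t=0.2071 [x] (4,5)
    t=1.2423 [x] (5,5)
    t=1.8546 [y] (5,4)
    t=2.2776 [x] (6,4) — stop
  → r_3 = 2.2776
beam 4: φ=45°, α=30°
  cosα=0.8660 sinα=0.5000 | (3,5) | tMaxX 0.2309 tMaxY 1.0400 | tΔX 1.1547 tΔY 2.0000
    t=0.2309 [x] (4,5)
    t=1.0400 [y] (4,6) — stop
  → r_4 = 1.0400
beam 5: φ=90°, α=75°
  cosα=0.2588 sinα=0.9659 | (3,5) | tMaxX 0.7727 tMaxY 0.5383 | tΔX 3.8637 tΔY 1.0353
    t=0.5383 [y] (3,6) — stop
  → r_5 = 0.5383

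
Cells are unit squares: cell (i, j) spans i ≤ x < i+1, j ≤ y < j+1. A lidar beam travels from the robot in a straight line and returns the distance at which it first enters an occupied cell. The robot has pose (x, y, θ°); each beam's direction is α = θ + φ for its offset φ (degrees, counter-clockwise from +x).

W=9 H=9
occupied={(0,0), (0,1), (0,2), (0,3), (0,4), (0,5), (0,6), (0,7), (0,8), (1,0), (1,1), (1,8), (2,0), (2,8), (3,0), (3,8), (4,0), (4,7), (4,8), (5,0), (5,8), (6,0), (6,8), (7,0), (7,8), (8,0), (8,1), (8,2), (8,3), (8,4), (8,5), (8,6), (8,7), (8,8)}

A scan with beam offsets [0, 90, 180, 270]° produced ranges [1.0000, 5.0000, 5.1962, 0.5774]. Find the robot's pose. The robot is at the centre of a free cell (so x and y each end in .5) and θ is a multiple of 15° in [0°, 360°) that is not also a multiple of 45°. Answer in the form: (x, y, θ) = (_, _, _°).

Candidates: 47 free-cell centres × 16 headings = 752 poses. Raycast each; keep the one whose scan matches to 4 dp.
  (4.5, 5.5, 60°): beam 1 = 2.8868 ≠ 1.0000 ✗
  (4.5, 3.5, 255°): beam 1 = 2.5882 ≠ 1.0000 ✗
  (3.5, 5.5, 255°): beam 1 = 4.6587 ≠ 1.0000 ✗
  …
  (5.5, 1.5, 330°): r_1=1.0000, r_2=5.0000, r_3=5.1962, r_4=0.5774 — all match ✓
Only this pose fits every beam.

(x, y, θ) = (5.5, 1.5, 330°)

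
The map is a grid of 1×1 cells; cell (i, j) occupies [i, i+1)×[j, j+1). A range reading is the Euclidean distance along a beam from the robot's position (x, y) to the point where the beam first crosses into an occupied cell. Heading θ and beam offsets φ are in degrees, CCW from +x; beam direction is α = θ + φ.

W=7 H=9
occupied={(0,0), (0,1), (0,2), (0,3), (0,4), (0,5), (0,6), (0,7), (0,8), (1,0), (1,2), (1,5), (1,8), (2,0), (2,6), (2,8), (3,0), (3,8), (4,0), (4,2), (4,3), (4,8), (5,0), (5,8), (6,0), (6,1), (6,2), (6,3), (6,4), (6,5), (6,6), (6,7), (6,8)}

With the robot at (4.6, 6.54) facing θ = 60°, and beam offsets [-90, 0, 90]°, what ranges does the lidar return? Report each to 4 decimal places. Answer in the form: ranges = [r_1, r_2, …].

ranges = [1.6166, 1.6859, 2.9200]

beam 1: φ=-90°, α=330°
  dir = (cos 330°, sin 330°) = (0.8660, -0.5000); from cell (4,6)
  next x-line at t=0.4619, next y-line at t=1.0800; Δt_x=1.1547, Δt_y=2.0000
    x: enter (5,6) at t=0.4619
    y: enter (5,5) at t=1.0800
    x: enter (6,5) at t=1.6166 ← occupied
  → r_1 = 1.6166
beam 2: φ=0°, α=60°
  dir = (cos 60°, sin 60°) = (0.5000, 0.8660); from cell (4,6)
  next x-line at t=0.8000, next y-line at t=0.5312; Δt_x=2.0000, Δt_y=1.1547
    y: enter (4,7) at t=0.5312
    x: enter (5,7) at t=0.8000
    y: enter (5,8) at t=1.6859 ← occupied
  → r_2 = 1.6859
beam 3: φ=90°, α=150°
  dir = (cos 150°, sin 150°) = (-0.8660, 0.5000); from cell (4,6)
  next x-line at t=0.6928, next y-line at t=0.9200; Δt_x=1.1547, Δt_y=2.0000
    x: enter (3,6) at t=0.6928
    y: enter (3,7) at t=0.9200
    x: enter (2,7) at t=1.8475
    y: enter (2,8) at t=2.9200 ← occupied
  → r_3 = 2.9200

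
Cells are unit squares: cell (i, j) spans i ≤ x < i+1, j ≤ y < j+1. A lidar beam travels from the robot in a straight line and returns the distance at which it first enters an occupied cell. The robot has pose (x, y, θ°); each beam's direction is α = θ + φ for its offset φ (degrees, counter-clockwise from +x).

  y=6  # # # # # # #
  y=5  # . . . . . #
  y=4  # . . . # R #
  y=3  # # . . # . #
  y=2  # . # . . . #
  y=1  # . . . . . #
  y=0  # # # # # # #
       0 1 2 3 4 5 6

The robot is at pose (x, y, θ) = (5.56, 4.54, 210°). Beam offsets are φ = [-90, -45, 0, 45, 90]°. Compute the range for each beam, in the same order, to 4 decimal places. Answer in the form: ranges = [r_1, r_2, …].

ranges = [1.6859, 0.5798, 0.6466, 3.6649, 0.8800]

beam 1: φ=-90°, α=120°
  direction (-0.5000, 0.8660); cell (5,4); t to first gridline: x 1.1200, y 0.5312 (then +2.0000 / +1.1547)
    (5,5) via y @ 0.5312
    (4,5) via x @ 1.1200
    (4,6) via y @ 1.6859  # hit
  → r_1 = 1.6859
beam 2: φ=-45°, α=165°
  direction (-0.9659, 0.2588); cell (5,4); t to first gridline: x 0.5798, y 1.7773 (then +1.0353 / +3.8637)
    (4,4) via x @ 0.5798  # hit
  → r_2 = 0.5798
beam 3: φ=0°, α=210°
  direction (-0.8660, -0.5000); cell (5,4); t to first gridline: x 0.6466, y 1.0800 (then +1.1547 / +2.0000)
    (4,4) via x @ 0.6466  # hit
  → r_3 = 0.6466
beam 4: φ=45°, α=255°
  direction (-0.2588, -0.9659); cell (5,4); t to first gridline: x 2.1637, y 0.5590 (then +3.8637 / +1.0353)
    (5,3) via y @ 0.5590
    (5,2) via y @ 1.5943
    (4,2) via x @ 2.1637
    (4,1) via y @ 2.6296
    (4,0) via y @ 3.6649  # hit
  → r_4 = 3.6649
beam 5: φ=90°, α=300°
  direction (0.5000, -0.8660); cell (5,4); t to first gridline: x 0.8800, y 0.6235 (then +2.0000 / +1.1547)
    (5,3) via y @ 0.6235
    (6,3) via x @ 0.8800  # hit
  → r_5 = 0.8800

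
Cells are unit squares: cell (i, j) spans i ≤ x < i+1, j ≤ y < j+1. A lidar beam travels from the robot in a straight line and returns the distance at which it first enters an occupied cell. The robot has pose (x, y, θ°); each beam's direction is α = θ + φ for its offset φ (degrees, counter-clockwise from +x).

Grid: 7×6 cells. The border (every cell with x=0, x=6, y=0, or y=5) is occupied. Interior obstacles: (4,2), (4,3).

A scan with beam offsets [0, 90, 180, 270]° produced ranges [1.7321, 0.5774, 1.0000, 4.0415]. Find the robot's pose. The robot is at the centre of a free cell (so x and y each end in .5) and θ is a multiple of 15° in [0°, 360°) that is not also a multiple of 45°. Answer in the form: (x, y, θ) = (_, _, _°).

(x, y, θ) = (2.5, 1.5, 150°)

Candidates: 18 free-cell centres × 16 headings = 288 poses. Raycast each; keep the one whose scan matches to 4 dp.
  (4.5, 4.5, 240°): beam 1 = 0.5774 ≠ 1.7321 ✗
  (5.5, 3.5, 150°): beam 1 = 0.5774 ≠ 1.7321 ✗
  (2.5, 4.5, 330°): beam 4 = 3.0000 ≠ 4.0415 ✗
  (5.5, 1.5, 75°): beam 1 = 1.9319 ≠ 1.7321 ✗
  …
  (2.5, 1.5, 150°): r_1=1.7321, r_2=0.5774, r_3=1.0000, r_4=4.0415 — all match ✓
Unique over the lattice → pose = (2.5, 1.5, 150°).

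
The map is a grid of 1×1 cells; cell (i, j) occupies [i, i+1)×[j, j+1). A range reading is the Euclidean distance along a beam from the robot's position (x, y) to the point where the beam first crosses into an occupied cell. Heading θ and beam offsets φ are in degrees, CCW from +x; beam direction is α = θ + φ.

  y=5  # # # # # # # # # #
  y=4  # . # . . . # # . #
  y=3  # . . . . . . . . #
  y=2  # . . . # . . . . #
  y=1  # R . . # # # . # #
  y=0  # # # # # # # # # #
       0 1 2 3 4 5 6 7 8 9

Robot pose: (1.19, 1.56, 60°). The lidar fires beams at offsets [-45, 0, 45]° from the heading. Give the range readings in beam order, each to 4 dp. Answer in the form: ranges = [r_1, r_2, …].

beam 1: φ=-45°, α=15°
  d=(0.9659,0.2588)  start (1,1)  tX=0.8386 tY=1.7000  stride 1/|dx|=1.0353 1/|dy|=3.8637
    cross x-line → (2,1), t=0.8386
    cross y-line → (2,2), t=1.7000
    cross x-line → (3,2), t=1.8738
    cross x-line → (4,2), t=2.9091 (wall)
  → r_1 = 2.9091
beam 2: φ=0°, α=60°
  d=(0.5000,0.8660)  start (1,1)  tX=1.6200 tY=0.5081  stride 1/|dx|=2.0000 1/|dy|=1.1547
    cross y-line → (1,2), t=0.5081
    cross x-line → (2,2), t=1.6200
    cross y-line → (2,3), t=1.6628
    cross y-line → (2,4), t=2.8175 (wall)
  → r_2 = 2.8175
beam 3: φ=45°, α=105°
  d=(-0.2588,0.9659)  start (1,1)  tX=0.7341 tY=0.4555  stride 1/|dx|=3.8637 1/|dy|=1.0353
    cross y-line → (1,2), t=0.4555
    cross x-line → (0,2), t=0.7341 (wall)
  → r_3 = 0.7341

ranges = [2.9091, 2.8175, 0.7341]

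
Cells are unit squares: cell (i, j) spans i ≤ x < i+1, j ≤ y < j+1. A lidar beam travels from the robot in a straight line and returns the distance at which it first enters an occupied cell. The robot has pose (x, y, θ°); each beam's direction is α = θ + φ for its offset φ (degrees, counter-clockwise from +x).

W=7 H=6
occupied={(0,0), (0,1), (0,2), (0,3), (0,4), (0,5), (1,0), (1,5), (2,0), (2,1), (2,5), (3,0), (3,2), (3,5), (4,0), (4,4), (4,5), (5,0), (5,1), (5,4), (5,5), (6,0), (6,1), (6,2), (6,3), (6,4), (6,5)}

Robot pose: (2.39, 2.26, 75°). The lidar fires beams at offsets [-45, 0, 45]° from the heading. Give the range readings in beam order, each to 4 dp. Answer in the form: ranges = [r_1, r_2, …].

beam 1: φ=-45°, α=30°
  d=(0.8660,0.5000)  start (2,2)  tX=0.7044 tY=1.4800  stride 1/|dx|=1.1547 1/|dy|=2.0000
    cross x-line → (3,2), t=0.7044 (wall)
  → r_1 = 0.7044
beam 2: φ=0°, α=75°
  d=(0.2588,0.9659)  start (2,2)  tX=2.3569 tY=0.7661  stride 1/|dx|=3.8637 1/|dy|=1.0353
    cross y-line → (2,3), t=0.7661
    cross y-line → (2,4), t=1.8014
    cross x-line → (3,4), t=2.3569
    cross y-line → (3,5), t=2.8367 (wall)
  → r_2 = 2.8367
beam 3: φ=45°, α=120°
  d=(-0.5000,0.8660)  start (2,2)  tX=0.7800 tY=0.8545  stride 1/|dx|=2.0000 1/|dy|=1.1547
    cross x-line → (1,2), t=0.7800
    cross y-line → (1,3), t=0.8545
    cross y-line → (1,4), t=2.0092
    cross x-line → (0,4), t=2.7800 (wall)
  → r_3 = 2.7800

ranges = [0.7044, 2.8367, 2.7800]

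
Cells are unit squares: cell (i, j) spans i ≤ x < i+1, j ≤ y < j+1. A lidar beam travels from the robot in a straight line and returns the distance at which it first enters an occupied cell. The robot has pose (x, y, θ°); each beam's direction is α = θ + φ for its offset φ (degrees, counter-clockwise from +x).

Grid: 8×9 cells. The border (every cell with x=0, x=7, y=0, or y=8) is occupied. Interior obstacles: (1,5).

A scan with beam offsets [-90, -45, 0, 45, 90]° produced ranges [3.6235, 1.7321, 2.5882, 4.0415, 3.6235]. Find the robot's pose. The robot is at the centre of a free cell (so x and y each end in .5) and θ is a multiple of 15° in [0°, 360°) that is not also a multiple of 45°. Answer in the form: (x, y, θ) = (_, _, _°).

Enumerate (i+0.5, j+0.5, θ) over the 41 free cells and 16 admissible headings. For each, cast all 5 beams and compare to the given ranges.
  (3.5, 5.5, 105°): beam 2 = 2.8868 ≠ 1.7321 ✗
  (1.5, 4.5, 210°): beam 1 = 0.5774 ≠ 3.6235 ✗
  (2.5, 3.5, 105°): beam 1 = 4.6587 ≠ 3.6235 ✗
  (4.5, 3.5, 345°): beam 1 = 2.5882 ≠ 3.6235 ✗
  …
  (3.5, 4.5, 195°): r_1=3.6235, r_2=1.7321, r_3=2.5882, r_4=4.0415, r_5=3.6235 — all match ✓
Only this pose fits every beam.

(x, y, θ) = (3.5, 4.5, 195°)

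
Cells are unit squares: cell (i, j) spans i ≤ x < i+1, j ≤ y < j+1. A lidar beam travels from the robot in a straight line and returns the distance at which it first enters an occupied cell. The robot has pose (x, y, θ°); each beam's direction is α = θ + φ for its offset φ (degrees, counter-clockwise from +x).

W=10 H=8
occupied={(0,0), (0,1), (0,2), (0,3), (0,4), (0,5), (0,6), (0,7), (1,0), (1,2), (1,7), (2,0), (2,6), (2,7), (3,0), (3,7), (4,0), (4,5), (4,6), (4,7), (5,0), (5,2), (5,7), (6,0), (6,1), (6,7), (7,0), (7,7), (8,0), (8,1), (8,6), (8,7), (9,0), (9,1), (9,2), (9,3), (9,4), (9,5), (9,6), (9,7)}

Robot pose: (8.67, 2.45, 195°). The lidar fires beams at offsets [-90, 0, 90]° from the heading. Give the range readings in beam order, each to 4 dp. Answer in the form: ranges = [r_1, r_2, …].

beam 1: φ=-90°, α=105°
  cosα=-0.2588 sinα=0.9659 | (8,2) | tMaxX 2.5887 tMaxY 0.5694 | tΔX 3.8637 tΔY 1.0353
    t=0.5694 [y] (8,3)
    t=1.6047 [y] (8,4)
    t=2.5887 [x] (7,4)
    t=2.6400 [y] (7,5)
    t=3.6752 [y] (7,6)
    t=4.7105 [y] (7,7) — stop
  → r_1 = 4.7105
beam 2: φ=0°, α=195°
  cosα=-0.9659 sinα=-0.2588 | (8,2) | tMaxX 0.6936 tMaxY 1.7387 | tΔX 1.0353 tΔY 3.8637
    t=0.6936 [x] (7,2)
    t=1.7289 [x] (6,2)
    t=1.7387 [y] (6,1) — stop
  → r_2 = 1.7387
beam 3: φ=90°, α=285°
  cosα=0.2588 sinα=-0.9659 | (8,2) | tMaxX 1.2750 tMaxY 0.4659 | tΔX 3.8637 tΔY 1.0353
    t=0.4659 [y] (8,1) — stop
  → r_3 = 0.4659

ranges = [4.7105, 1.7387, 0.4659]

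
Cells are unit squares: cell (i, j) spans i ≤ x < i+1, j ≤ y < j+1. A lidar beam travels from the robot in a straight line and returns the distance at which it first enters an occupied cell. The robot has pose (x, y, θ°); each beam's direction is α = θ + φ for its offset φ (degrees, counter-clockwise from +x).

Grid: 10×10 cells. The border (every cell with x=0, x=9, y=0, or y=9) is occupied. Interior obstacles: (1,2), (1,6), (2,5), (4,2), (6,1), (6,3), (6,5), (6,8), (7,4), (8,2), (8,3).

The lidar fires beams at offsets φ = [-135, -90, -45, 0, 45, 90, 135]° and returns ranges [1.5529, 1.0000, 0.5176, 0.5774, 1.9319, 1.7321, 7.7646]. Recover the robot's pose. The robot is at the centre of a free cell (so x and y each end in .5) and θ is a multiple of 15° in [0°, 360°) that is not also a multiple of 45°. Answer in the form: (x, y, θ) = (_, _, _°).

(x, y, θ) = (2.5, 1.5, 300°)

Candidates: 53 free-cell centres × 16 headings = 848 poses. Raycast each; keep the one whose scan matches to 4 dp.
  (5.5, 3.5, 60°): beam 1 = 1.9319 ≠ 1.5529 ✗
  (7.5, 5.5, 30°): beam 1 = 0.5176 ≠ 1.5529 ✗
  (2.5, 1.5, 105°): beam 1 = 1.0000 ≠ 1.5529 ✗
  (5.5, 4.5, 60°): beam 1 = 2.5882 ≠ 1.5529 ✗
  (4.5, 4.5, 330°): beam 1 = 3.6235 ≠ 1.5529 ✗
  …
  (2.5, 1.5, 300°): r_1=1.5529, r_2=1.0000, r_3=0.5176, r_4=0.5774, r_5=1.9319, r_6=1.7321, r_7=7.7646 — all match ✓
Unique over the lattice → pose = (2.5, 1.5, 300°).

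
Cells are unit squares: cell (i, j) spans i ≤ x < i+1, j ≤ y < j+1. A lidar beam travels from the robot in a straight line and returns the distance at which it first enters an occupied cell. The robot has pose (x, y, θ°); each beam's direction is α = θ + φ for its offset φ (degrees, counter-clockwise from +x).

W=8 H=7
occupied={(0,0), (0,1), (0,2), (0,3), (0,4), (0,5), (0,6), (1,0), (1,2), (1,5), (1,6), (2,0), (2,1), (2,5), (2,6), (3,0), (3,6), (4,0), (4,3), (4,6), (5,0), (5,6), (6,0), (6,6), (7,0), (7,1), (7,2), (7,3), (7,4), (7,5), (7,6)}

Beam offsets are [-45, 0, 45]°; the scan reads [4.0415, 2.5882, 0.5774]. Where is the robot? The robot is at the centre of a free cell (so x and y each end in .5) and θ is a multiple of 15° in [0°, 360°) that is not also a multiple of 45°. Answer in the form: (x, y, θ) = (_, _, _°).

Enumerate (i+0.5, j+0.5, θ) over the 25 free cells and 16 admissible headings. For each, cast all 3 beams and compare to the given ranges.
  (2.5, 4.5, 240°): beam 1 = 1.5529 ≠ 4.0415 ✗
  (5.5, 3.5, 105°): beam 1 = 2.8868 ≠ 4.0415 ✗
  (6.5, 5.5, 210°): beam 1 = 1.9319 ≠ 4.0415 ✗
  …
  (2.5, 2.5, 105°): r_1=4.0415, r_2=2.5882, r_3=0.5774 — all match ✓
No second candidate reproduces the full scan.

(x, y, θ) = (2.5, 2.5, 105°)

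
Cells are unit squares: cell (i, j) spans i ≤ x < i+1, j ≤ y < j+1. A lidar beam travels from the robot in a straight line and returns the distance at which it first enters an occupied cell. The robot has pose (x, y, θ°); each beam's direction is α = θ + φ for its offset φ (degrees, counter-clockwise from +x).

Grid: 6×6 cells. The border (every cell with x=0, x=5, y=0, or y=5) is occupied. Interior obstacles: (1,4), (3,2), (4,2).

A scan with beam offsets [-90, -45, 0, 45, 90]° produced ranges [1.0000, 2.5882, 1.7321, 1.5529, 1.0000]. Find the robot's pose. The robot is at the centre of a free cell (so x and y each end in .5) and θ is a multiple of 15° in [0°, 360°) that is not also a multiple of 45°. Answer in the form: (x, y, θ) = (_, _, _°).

(x, y, θ) = (2.5, 3.5, 60°)

The pose lattice has 13·16 = 208 candidates. Test each by forward raycasting.
  (4.5, 1.5, 150°): beam 1 = 0.5774 ≠ 1.0000 ✗
  (3.5, 1.5, 285°): beam 1 = 1.9319 ≠ 1.0000 ✗
  (3.5, 4.5, 210°): beam 1 = 0.5774 ≠ 1.0000 ✗
  …
  (2.5, 3.5, 60°): r_1=1.0000, r_2=2.5882, r_3=1.7321, r_4=1.5529, r_5=1.0000 — all match ✓
Only this pose fits every beam.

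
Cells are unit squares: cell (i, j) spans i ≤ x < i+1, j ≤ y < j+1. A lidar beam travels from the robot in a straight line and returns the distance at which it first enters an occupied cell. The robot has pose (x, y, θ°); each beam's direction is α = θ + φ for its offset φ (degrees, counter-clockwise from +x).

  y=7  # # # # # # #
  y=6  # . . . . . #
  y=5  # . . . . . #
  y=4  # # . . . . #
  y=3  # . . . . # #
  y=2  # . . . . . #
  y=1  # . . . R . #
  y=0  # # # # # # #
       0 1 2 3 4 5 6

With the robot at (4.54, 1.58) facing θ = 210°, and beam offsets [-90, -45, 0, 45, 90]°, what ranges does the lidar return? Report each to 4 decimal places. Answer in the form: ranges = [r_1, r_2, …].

beam 1: φ=-90°, α=120°
  d=(-0.5000,0.8660)  start (4,1)  tX=1.0800 tY=0.4850  stride 1/|dx|=2.0000 1/|dy|=1.1547
    cross y-line → (4,2), t=0.4850
    cross x-line → (3,2), t=1.0800
    cross y-line → (3,3), t=1.6397
    cross y-line → (3,4), t=2.7944
    cross x-line → (2,4), t=3.0800
    cross y-line → (2,5), t=3.9491
    cross x-line → (1,5), t=5.0800
    cross y-line → (1,6), t=5.1038
    cross y-line → (1,7), t=6.2585 (wall)
  → r_1 = 6.2585
beam 2: φ=-45°, α=165°
  d=(-0.9659,0.2588)  start (4,1)  tX=0.5590 tY=1.6228  stride 1/|dx|=1.0353 1/|dy|=3.8637
    cross x-line → (3,1), t=0.5590
    cross x-line → (2,1), t=1.5943
    cross y-line → (2,2), t=1.6228
    cross x-line → (1,2), t=2.6296
    cross x-line → (0,2), t=3.6649 (wall)
  → r_2 = 3.6649
beam 3: φ=0°, α=210°
  d=(-0.8660,-0.5000)  start (4,1)  tX=0.6235 tY=1.1600  stride 1/|dx|=1.1547 1/|dy|=2.0000
    cross x-line → (3,1), t=0.6235
    cross y-line → (3,0), t=1.1600 (wall)
  → r_3 = 1.1600
beam 4: φ=45°, α=255°
  d=(-0.2588,-0.9659)  start (4,1)  tX=2.0864 tY=0.6005  stride 1/|dx|=3.8637 1/|dy|=1.0353
    cross y-line → (4,0), t=0.6005 (wall)
  → r_4 = 0.6005
beam 5: φ=90°, α=300°
  d=(0.5000,-0.8660)  start (4,1)  tX=0.9200 tY=0.6697  stride 1/|dx|=2.0000 1/|dy|=1.1547
    cross y-line → (4,0), t=0.6697 (wall)
  → r_5 = 0.6697

ranges = [6.2585, 3.6649, 1.1600, 0.6005, 0.6697]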